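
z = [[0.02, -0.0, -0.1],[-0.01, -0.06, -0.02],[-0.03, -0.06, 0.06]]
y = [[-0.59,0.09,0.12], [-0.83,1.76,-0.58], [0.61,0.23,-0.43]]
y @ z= [[-0.02, -0.01, 0.06],  [-0.02, -0.07, 0.01],  [0.02, 0.01, -0.09]]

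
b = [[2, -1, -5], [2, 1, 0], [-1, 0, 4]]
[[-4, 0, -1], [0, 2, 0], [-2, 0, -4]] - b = [[-6, 1, 4], [-2, 1, 0], [-1, 0, -8]]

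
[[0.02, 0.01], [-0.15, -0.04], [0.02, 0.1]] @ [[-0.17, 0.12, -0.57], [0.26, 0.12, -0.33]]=[[-0.00, 0.00, -0.01], [0.02, -0.02, 0.10], [0.02, 0.01, -0.04]]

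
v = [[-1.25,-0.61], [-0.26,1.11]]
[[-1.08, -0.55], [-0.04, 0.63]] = v@[[0.79, 0.15], [0.15, 0.60]]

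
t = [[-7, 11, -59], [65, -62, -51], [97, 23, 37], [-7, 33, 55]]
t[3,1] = 33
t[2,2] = 37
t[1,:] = [65, -62, -51]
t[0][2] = -59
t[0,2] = -59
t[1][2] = -51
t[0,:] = [-7, 11, -59]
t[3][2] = 55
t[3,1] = 33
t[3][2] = 55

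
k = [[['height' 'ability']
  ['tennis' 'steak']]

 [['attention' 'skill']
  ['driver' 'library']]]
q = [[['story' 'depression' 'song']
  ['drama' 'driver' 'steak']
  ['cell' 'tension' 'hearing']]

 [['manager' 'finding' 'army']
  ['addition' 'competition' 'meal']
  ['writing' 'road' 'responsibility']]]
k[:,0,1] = ['ability', 'skill']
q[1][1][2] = 'meal'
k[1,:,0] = ['attention', 'driver']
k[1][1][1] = 'library'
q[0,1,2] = 'steak'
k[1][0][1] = 'skill'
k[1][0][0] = 'attention'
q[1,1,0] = 'addition'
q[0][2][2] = 'hearing'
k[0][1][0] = 'tennis'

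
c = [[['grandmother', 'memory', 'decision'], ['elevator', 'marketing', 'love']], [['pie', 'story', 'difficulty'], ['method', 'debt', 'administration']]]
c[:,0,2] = ['decision', 'difficulty']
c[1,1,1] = 'debt'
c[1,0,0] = 'pie'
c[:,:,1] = [['memory', 'marketing'], ['story', 'debt']]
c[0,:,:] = [['grandmother', 'memory', 'decision'], ['elevator', 'marketing', 'love']]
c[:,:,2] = [['decision', 'love'], ['difficulty', 'administration']]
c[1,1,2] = 'administration'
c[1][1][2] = 'administration'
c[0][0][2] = 'decision'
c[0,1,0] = 'elevator'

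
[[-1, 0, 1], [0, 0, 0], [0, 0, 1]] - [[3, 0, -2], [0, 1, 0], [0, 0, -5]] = [[-4, 0, 3], [0, -1, 0], [0, 0, 6]]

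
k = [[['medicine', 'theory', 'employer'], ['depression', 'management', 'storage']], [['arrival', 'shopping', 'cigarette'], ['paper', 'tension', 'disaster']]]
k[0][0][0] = 'medicine'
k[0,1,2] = 'storage'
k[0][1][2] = 'storage'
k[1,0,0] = 'arrival'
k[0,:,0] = ['medicine', 'depression']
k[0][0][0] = 'medicine'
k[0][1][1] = 'management'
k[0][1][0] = 'depression'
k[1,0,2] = 'cigarette'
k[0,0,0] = 'medicine'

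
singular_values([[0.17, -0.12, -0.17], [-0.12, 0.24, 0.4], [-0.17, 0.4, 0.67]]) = [0.96, 0.12, 0.0]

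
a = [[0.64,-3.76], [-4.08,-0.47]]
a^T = [[0.64, -4.08],[-3.76, -0.47]]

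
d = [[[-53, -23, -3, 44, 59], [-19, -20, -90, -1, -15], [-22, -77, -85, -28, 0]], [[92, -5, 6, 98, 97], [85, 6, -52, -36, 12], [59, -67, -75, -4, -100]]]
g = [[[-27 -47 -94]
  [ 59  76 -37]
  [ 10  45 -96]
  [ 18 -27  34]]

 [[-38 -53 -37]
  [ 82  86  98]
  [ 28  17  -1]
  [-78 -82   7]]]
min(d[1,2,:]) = -100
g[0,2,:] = [10, 45, -96]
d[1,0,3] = 98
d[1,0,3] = 98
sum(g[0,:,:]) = -86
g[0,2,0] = 10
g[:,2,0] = [10, 28]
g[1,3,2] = 7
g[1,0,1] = -53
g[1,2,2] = -1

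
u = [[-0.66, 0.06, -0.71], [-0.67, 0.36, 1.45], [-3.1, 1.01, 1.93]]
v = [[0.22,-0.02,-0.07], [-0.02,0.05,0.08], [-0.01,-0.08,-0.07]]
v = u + [[0.88, -0.08, 0.64], [0.65, -0.31, -1.37], [3.09, -1.09, -2.00]]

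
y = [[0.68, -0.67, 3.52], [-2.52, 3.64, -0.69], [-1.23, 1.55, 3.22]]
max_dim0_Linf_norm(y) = 3.64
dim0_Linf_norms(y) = [2.52, 3.64, 3.52]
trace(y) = 7.54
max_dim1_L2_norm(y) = 4.48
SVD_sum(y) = [[0.55, -0.77, 0.00], [-2.58, 3.6, -0.01], [-1.15, 1.60, -0.0]] + [[0.02, 0.02, 3.52], [-0.0, -0.00, -0.68], [0.02, 0.02, 3.22]] + [[0.11, 0.08, -0.00], [0.07, 0.05, -0.0], [-0.10, -0.07, 0.00]]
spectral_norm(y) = 4.94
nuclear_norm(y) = 9.96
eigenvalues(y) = [(0.26+0j), (3.64+2.23j), (3.64-2.23j)]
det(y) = 4.70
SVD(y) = [[0.19, 0.73, -0.66], [-0.9, -0.14, -0.42], [-0.40, 0.67, 0.63]] @ diag([4.938195063852633, 4.820456428106091, 0.1975584371069612]) @ [[0.58, -0.81, 0.00],  [0.01, 0.01, 1.0],  [-0.81, -0.58, 0.01]]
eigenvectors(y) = [[(0.8+0j), (0.09+0.47j), (0.09-0.47j)], [0.60+0.00j, -0.67+0.00j, -0.67-0.00j], [(0.02+0j), -0.34+0.45j, -0.34-0.45j]]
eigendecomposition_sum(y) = [[(0.17-0j), (0.12+0j), -0.18+0.00j],[(0.13-0j), 0.09+0.00j, -0.14+0.00j],[-0j, 0.00+0.00j, -0.00+0.00j]] + [[(0.25+0.91j), (-0.39-1.21j), (1.85-0.17j)],[-1.33+0.09j, (1.78-0.2j), -0.28+2.59j],[(-0.62+0.95j), (0.77-1.31j), (1.61+1.52j)]] + [[(0.25-0.91j),(-0.39+1.21j),(1.85+0.17j)], [-1.33-0.09j,1.78+0.20j,(-0.28-2.59j)], [-0.62-0.95j,0.77+1.31j,(1.61-1.52j)]]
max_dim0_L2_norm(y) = 4.82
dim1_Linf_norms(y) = [3.52, 3.64, 3.22]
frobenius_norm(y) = 6.90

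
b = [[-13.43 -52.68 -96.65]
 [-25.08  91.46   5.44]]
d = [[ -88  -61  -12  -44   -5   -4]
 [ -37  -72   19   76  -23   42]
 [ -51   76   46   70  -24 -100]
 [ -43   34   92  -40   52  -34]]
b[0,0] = -13.43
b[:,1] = [-52.68, 91.46]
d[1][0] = -37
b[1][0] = -25.08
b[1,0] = -25.08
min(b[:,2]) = -96.65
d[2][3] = 70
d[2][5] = -100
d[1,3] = 76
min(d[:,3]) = -44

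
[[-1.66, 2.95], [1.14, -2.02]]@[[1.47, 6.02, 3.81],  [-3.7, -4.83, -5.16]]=[[-13.36, -24.24, -21.55], [9.15, 16.62, 14.77]]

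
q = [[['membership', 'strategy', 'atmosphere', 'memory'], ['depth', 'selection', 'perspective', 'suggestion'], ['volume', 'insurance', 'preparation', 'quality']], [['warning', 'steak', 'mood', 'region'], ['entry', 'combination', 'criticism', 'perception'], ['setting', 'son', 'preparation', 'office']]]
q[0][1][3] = 'suggestion'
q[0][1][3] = 'suggestion'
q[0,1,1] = 'selection'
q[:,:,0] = [['membership', 'depth', 'volume'], ['warning', 'entry', 'setting']]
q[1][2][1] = 'son'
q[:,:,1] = [['strategy', 'selection', 'insurance'], ['steak', 'combination', 'son']]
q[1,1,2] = 'criticism'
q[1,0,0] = 'warning'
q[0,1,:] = ['depth', 'selection', 'perspective', 'suggestion']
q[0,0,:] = ['membership', 'strategy', 'atmosphere', 'memory']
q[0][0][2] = 'atmosphere'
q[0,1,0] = 'depth'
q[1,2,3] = 'office'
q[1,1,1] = 'combination'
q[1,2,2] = 'preparation'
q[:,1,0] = ['depth', 'entry']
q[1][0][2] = 'mood'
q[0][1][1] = 'selection'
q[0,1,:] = ['depth', 'selection', 'perspective', 'suggestion']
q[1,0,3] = 'region'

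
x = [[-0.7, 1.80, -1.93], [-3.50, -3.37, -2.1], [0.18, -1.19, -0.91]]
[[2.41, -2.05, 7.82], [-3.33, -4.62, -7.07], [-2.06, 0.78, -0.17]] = x@ [[-0.59, 1.71, 1.35], [1.42, -0.43, 2.23], [0.29, 0.04, -2.46]]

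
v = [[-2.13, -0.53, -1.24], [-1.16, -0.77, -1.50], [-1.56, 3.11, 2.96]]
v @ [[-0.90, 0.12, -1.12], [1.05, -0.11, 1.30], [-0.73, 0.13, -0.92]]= [[2.27, -0.36, 2.84], [1.33, -0.25, 1.68], [2.51, -0.14, 3.07]]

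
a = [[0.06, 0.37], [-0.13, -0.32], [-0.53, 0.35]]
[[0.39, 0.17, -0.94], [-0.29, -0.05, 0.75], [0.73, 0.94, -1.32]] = a @ [[-0.62, -1.32, 0.74], [1.16, 0.68, -2.65]]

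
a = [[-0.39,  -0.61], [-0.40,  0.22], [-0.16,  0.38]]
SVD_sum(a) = [[-0.23, -0.67], [0.03, 0.07], [0.10, 0.29]] + [[-0.16, 0.06], [-0.43, 0.15], [-0.26, 0.09]]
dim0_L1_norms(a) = [0.95, 1.21]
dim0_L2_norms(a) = [0.58, 0.75]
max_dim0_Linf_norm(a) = 0.61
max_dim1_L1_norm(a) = 1.0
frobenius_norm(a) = 0.95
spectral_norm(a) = 0.77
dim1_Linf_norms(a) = [0.61, 0.4, 0.38]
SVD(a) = [[0.91,0.31],[-0.1,0.81],[-0.4,0.5]] @ diag([0.7717990129849293, 0.5540092811095219]) @ [[-0.33, -0.95], [-0.95, 0.33]]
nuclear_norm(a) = 1.33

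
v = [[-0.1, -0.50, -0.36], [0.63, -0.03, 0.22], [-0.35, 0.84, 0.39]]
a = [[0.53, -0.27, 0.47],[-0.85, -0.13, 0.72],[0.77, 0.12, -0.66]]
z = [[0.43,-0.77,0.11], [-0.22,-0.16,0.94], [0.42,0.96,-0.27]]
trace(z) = 0.00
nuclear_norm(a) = 2.27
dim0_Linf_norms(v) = [0.63, 0.84, 0.39]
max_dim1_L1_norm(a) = 1.7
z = v + a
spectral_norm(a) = 1.52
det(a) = 0.00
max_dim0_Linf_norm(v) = 0.84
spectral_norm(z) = 1.36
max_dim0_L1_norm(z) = 1.89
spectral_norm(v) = 1.14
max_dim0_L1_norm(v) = 1.37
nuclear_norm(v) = 1.87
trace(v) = 0.26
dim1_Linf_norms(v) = [0.5, 0.63, 0.84]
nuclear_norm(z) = 2.78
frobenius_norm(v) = 1.35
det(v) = -0.01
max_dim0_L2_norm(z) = 1.24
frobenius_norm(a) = 1.70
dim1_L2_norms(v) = [0.62, 0.67, 0.99]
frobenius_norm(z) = 1.71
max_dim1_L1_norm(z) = 1.65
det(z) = -0.64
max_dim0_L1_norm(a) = 2.15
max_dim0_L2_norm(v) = 0.98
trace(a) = -0.26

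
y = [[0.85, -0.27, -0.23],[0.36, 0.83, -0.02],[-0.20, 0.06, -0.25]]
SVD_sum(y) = [[0.72, 0.22, -0.13],  [0.55, 0.17, -0.1],  [-0.12, -0.04, 0.02]] + [[0.14, -0.49, -0.06], [-0.19, 0.66, 0.08], [-0.02, 0.08, 0.01]] + [[-0.01, 0.00, -0.05], [-0.00, 0.0, -0.00], [-0.05, 0.02, -0.28]]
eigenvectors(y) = [[(-0.06-0.65j), -0.06+0.65j, 0.19+0.00j],[-0.75+0.00j, -0.75-0.00j, (-0.04+0j)],[0.00+0.12j, 0.00-0.12j, (0.98+0j)]]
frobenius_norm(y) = 1.33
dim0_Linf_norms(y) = [0.85, 0.83, 0.25]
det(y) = -0.24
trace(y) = 1.43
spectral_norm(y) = 0.97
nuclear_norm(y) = 2.13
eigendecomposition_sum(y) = [[0.43+0.11j, (-0.14+0.37j), (-0.09-0.01j)], [(0.18-0.48j), 0.42+0.20j, -0.02+0.10j], [-0.07-0.03j, 0.03-0.06j, 0.02+0.00j]] + [[0.43-0.11j, (-0.14-0.37j), -0.09+0.01j], [0.18+0.48j, (0.42-0.2j), -0.02-0.10j], [(-0.07+0.03j), 0.03+0.06j, (0.02-0j)]] + [[-0.01-0.00j, 0.00+0.00j, -0.05+0.00j], [0j, -0.00-0.00j, (0.01-0j)], [(-0.05-0j), 0j, (-0.28+0j)]]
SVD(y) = [[-0.79, 0.59, 0.17], [-0.60, -0.8, 0.0], [0.13, -0.10, 0.99]] @ diag([0.9675875529455378, 0.8675638952433885, 0.29052919828303847]) @ [[-0.94, -0.29, 0.16], [0.27, -0.96, -0.11], [-0.19, 0.06, -0.98]]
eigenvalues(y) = [(0.86+0.31j), (0.86-0.31j), (-0.29+0j)]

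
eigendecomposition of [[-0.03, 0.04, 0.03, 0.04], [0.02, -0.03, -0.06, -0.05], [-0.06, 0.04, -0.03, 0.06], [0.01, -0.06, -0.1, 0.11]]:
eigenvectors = [[-0.30+0.31j, (-0.3-0.31j), (0.69+0j), (0.19+0j)], [0.13-0.50j, (0.13+0.5j), 0.68+0.00j, (-0.36+0j)], [(-0.65+0j), (-0.65-0j), (-0.24+0j), 0.19+0.00j], [(-0.17-0.3j), (-0.17+0.3j), (0.09+0j), (0.89+0j)]]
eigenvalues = [(-0.05+0.09j), (-0.05-0.09j), 0j, (0.11+0j)]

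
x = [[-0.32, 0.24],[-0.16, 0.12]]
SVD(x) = [[-0.89, -0.45],  [-0.45, 0.89]] @ diag([0.44721359549995804, 1.4272467806566387e-17]) @ [[0.8, -0.60], [-0.60, -0.80]]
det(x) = 0.00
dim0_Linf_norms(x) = [0.32, 0.24]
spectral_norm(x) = 0.45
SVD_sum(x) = [[-0.32, 0.24],[-0.16, 0.12]] + [[0.00,0.00], [-0.0,-0.0]]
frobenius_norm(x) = 0.45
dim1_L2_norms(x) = [0.4, 0.2]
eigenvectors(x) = [[-0.89, -0.6],[-0.45, -0.8]]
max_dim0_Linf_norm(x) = 0.32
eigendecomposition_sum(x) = [[-0.32, 0.24], [-0.16, 0.12]] + [[0.0,-0.00], [0.00,-0.00]]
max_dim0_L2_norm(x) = 0.36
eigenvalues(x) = [-0.2, -0.0]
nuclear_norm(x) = 0.45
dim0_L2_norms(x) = [0.36, 0.27]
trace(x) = -0.20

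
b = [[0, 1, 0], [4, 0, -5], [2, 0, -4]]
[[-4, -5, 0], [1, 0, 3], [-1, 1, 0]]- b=[[-4, -6, 0], [-3, 0, 8], [-3, 1, 4]]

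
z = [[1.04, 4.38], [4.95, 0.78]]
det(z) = -20.87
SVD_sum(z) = [[2.76, 1.97], [3.65, 2.60]] + [[-1.72, 2.41], [1.30, -1.82]]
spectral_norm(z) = 5.62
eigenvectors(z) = [[0.70, -0.67], [0.72, 0.74]]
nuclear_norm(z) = 9.33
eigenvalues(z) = [5.57, -3.75]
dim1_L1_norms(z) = [5.42, 5.73]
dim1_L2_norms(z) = [4.5, 5.01]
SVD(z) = [[-0.6, -0.80],  [-0.8, 0.60]] @ diag([5.62039634932486, 3.7132256700200426]) @ [[-0.81, -0.58], [0.58, -0.81]]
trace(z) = 1.82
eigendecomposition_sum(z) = [[2.86, 2.62], [2.96, 2.71]] + [[-1.82, 1.76], [1.99, -1.93]]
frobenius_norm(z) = 6.74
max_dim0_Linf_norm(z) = 4.95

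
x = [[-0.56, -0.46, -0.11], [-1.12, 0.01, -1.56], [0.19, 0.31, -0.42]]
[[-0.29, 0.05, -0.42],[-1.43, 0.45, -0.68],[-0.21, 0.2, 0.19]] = x @ [[0.26, 0.53, 0.72],[0.14, -0.59, 0.06],[0.73, -0.67, -0.08]]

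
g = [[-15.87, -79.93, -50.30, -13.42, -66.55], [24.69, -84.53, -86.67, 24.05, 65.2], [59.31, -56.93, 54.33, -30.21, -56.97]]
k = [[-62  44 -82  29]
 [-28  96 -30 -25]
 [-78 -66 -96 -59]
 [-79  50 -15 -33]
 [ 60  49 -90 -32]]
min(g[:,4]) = -66.55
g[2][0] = 59.31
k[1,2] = -30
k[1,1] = 96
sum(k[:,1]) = 173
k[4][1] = 49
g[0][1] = -79.93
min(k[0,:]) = -82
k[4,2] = -90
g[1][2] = -86.67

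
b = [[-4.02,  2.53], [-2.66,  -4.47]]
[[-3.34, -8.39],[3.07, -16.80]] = b @ [[0.29, 3.24], [-0.86, 1.83]]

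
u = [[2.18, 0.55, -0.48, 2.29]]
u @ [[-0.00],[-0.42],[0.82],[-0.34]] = [[-1.4]]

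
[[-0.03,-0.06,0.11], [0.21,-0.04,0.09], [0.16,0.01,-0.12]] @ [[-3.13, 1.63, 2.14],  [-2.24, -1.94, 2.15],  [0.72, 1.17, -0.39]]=[[0.31, 0.2, -0.24], [-0.50, 0.53, 0.33], [-0.61, 0.10, 0.41]]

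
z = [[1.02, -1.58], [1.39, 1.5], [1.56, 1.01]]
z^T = [[1.02, 1.39, 1.56], [-1.58, 1.50, 1.01]]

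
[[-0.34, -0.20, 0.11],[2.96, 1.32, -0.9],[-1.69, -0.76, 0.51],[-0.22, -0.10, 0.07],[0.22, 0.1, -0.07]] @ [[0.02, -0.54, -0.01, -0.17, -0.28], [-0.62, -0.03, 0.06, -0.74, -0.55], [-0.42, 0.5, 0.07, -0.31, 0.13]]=[[0.07, 0.24, -0.0, 0.17, 0.22], [-0.38, -2.09, -0.01, -1.2, -1.67], [0.22, 1.19, 0.01, 0.69, 0.96], [0.03, 0.16, 0.0, 0.09, 0.13], [-0.03, -0.16, -0.00, -0.09, -0.13]]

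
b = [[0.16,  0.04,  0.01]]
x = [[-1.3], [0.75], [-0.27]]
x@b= [[-0.21, -0.05, -0.01], [0.12, 0.03, 0.01], [-0.04, -0.01, -0.00]]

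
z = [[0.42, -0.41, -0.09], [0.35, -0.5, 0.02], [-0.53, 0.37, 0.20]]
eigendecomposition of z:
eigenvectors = [[-0.47,-0.50,0.56], [-0.87,-0.17,0.42], [0.14,0.85,0.71]]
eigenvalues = [-0.32, 0.44, -0.0]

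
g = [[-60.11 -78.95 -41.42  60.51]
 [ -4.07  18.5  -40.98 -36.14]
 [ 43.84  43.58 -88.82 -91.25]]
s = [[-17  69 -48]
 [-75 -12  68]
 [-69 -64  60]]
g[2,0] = 43.84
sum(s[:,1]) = -7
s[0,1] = 69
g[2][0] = 43.84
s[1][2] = 68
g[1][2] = -40.98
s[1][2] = 68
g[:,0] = [-60.11, -4.07, 43.84]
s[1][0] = -75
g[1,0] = -4.07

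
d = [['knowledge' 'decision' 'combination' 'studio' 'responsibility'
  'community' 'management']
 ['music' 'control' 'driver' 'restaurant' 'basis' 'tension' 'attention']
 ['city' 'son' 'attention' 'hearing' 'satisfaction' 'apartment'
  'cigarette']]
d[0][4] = 'responsibility'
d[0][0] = 'knowledge'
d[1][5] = 'tension'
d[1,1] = 'control'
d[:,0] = ['knowledge', 'music', 'city']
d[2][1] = 'son'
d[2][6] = 'cigarette'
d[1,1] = 'control'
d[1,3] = 'restaurant'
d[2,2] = 'attention'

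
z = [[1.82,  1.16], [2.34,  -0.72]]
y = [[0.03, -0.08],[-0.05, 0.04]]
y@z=[[-0.13, 0.09], [0.00, -0.09]]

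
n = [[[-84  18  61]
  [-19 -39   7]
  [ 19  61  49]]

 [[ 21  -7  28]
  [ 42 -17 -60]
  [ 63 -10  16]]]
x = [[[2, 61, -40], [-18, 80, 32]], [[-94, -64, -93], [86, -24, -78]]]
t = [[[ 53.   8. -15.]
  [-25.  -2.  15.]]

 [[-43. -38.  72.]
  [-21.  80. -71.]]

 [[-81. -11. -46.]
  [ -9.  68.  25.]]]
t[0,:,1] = [8.0, -2.0]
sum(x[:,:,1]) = 53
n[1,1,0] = 42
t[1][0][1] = -38.0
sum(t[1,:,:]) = -21.0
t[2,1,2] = 25.0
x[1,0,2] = -93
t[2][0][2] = -46.0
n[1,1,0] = 42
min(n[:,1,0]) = -19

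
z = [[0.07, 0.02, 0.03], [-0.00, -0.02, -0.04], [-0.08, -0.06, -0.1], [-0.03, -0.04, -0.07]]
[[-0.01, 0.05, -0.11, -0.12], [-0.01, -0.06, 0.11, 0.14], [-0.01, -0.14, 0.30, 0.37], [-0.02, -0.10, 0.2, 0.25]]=z @ [[-0.34, 0.15, -0.39, -0.06], [1.57, -2.1, 1.14, -1.59], [-0.53, 2.57, -3.36, -2.68]]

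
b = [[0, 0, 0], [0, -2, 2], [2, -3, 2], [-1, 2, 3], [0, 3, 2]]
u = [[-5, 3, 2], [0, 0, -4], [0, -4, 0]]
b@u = [[0, 0, 0], [0, -8, 8], [-10, -2, 16], [5, -15, -10], [0, -8, -12]]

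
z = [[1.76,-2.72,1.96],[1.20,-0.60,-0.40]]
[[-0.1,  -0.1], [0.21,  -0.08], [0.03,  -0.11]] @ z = [[-0.30,0.33,-0.16], [0.27,-0.52,0.44], [-0.08,-0.02,0.1]]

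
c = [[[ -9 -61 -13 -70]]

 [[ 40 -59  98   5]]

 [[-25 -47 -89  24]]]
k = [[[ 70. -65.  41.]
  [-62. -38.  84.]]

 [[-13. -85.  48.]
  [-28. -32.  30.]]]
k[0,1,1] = -38.0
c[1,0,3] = 5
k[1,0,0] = -13.0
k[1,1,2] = 30.0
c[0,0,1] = -61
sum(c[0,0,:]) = -153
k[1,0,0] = -13.0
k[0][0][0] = 70.0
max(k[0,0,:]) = 70.0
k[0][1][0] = -62.0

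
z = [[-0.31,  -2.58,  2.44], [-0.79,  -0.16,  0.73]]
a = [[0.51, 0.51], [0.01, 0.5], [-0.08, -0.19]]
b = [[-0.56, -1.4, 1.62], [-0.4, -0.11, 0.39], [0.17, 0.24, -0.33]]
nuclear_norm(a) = 1.15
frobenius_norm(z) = 3.73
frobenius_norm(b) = 2.33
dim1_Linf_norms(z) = [2.58, 0.79]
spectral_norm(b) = 2.30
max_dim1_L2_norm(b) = 2.21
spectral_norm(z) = 3.63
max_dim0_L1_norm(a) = 1.2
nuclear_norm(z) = 4.46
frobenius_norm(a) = 0.90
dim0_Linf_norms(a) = [0.51, 0.51]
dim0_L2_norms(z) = [0.85, 2.58, 2.55]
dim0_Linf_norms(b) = [0.56, 1.4, 1.62]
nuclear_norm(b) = 2.64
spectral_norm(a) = 0.85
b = a @ z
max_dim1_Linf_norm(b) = 1.62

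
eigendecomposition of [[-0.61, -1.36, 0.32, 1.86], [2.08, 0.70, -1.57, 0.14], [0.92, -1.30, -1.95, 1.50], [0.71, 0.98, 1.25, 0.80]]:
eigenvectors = [[0.39, 0.64, 0.56, 0.39], [0.16, -0.49, -0.63, 0.38], [0.80, 0.44, 0.41, 0.26], [-0.43, -0.40, -0.36, 0.79]]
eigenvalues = [-2.56, -0.51, -0.03, 2.04]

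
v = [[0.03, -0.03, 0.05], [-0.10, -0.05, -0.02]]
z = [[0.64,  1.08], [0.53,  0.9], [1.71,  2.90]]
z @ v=[[-0.09,-0.07,0.01], [-0.07,-0.06,0.01], [-0.24,-0.20,0.03]]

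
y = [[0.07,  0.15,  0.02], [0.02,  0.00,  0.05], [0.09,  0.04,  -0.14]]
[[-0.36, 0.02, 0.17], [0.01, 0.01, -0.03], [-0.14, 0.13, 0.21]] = y @ [[-0.06, 1.22, 0.59],[-2.42, -0.4, 0.95],[0.26, -0.24, -0.87]]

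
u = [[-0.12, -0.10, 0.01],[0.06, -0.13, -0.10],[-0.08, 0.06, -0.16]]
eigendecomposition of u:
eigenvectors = [[(-0.08+0.56j), -0.08-0.56j, (0.6+0j)], [0.66+0.00j, 0.66-0.00j, (0.48+0j)], [(-0.18-0.46j), -0.18+0.46j, (0.64+0j)]]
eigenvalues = [(-0.11+0.12j), (-0.11-0.12j), (-0.19+0j)]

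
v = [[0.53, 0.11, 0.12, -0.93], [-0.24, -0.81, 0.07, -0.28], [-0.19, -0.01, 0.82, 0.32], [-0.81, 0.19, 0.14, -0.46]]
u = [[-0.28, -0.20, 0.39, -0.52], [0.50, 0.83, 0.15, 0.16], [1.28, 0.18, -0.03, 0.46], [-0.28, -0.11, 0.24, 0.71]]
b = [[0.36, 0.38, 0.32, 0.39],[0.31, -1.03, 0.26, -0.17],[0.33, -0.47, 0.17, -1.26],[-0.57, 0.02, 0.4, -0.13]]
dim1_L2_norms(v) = [1.08, 0.89, 0.9, 0.96]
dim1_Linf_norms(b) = [0.39, 1.03, 1.26, 0.57]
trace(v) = 0.08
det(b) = -0.56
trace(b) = -0.63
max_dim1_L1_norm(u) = 1.95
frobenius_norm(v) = 1.92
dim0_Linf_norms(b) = [0.57, 1.03, 0.4, 1.26]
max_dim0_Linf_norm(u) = 1.28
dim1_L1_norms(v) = [1.69, 1.4, 1.34, 1.6]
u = b @ v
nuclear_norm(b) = 3.77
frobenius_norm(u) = 2.02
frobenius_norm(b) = 2.06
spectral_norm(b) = 1.63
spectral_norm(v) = 1.16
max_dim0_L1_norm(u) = 2.34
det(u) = -0.43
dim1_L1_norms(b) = [1.45, 1.77, 2.23, 1.12]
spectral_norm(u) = 1.63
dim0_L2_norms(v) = [1.02, 0.84, 0.84, 1.12]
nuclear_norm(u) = 3.62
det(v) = 0.77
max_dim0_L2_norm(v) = 1.12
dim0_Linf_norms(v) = [0.81, 0.81, 0.82, 0.93]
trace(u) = 1.23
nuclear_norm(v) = 3.80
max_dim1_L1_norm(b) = 2.23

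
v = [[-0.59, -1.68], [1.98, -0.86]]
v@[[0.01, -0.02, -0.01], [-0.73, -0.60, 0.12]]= [[1.22, 1.02, -0.20], [0.65, 0.48, -0.12]]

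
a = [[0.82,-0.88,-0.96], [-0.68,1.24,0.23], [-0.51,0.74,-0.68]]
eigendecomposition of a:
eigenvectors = [[-0.69,  0.83,  0.51], [0.65,  0.56,  0.07], [0.3,  -0.01,  0.86]]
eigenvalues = [2.07, 0.23, -0.92]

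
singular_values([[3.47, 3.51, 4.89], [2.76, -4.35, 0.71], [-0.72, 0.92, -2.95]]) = [7.26, 5.47, 1.67]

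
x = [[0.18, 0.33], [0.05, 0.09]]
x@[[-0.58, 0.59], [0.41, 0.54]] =[[0.03, 0.28], [0.01, 0.08]]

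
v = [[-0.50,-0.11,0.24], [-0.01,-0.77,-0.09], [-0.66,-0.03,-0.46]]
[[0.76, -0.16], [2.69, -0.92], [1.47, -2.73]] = v@ [[-1.31, 1.76], [-3.35, 0.78], [-1.1, 3.36]]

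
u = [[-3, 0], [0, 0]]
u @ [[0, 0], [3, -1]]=[[0, 0], [0, 0]]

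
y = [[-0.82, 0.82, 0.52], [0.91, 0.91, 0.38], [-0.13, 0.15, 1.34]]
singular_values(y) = [1.71, 1.26, 0.86]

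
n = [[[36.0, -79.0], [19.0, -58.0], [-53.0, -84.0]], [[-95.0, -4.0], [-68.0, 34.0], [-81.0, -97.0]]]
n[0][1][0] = 19.0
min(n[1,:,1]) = -97.0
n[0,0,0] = 36.0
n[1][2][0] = -81.0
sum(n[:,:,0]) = -242.0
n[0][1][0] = 19.0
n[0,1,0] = 19.0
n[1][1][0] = -68.0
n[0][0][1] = -79.0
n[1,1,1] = 34.0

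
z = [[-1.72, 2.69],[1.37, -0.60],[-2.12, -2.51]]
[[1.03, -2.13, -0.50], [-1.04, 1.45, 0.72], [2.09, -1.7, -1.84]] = z @ [[-0.82, 0.99, 0.62],[-0.14, -0.16, 0.21]]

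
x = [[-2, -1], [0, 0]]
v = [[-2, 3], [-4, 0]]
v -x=[[0, 4], [-4, 0]]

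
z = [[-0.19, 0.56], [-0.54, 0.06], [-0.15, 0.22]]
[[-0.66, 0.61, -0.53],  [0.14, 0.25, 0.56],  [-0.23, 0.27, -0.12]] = z @ [[-0.41, -0.36, -1.19], [-1.31, 0.96, -1.35]]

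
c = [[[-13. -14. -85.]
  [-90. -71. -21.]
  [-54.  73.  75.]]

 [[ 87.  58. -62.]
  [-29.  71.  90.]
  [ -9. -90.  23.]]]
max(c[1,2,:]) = 23.0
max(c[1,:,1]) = 71.0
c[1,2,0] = -9.0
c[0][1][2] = -21.0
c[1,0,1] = 58.0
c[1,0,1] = 58.0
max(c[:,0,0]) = 87.0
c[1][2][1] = -90.0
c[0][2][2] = 75.0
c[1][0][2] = -62.0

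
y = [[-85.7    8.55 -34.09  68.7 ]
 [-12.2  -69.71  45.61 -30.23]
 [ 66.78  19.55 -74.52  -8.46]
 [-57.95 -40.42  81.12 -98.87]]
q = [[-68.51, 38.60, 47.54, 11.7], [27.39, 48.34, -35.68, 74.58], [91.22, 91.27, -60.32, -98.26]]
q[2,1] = 91.27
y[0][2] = -34.09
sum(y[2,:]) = 3.3500000000000014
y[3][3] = -98.87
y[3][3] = -98.87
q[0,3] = 11.7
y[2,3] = -8.46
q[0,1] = 38.6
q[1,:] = [27.39, 48.34, -35.68, 74.58]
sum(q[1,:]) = 114.63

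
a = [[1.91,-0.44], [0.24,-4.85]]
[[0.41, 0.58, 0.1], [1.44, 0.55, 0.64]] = a @ [[0.15, 0.28, 0.02], [-0.29, -0.1, -0.13]]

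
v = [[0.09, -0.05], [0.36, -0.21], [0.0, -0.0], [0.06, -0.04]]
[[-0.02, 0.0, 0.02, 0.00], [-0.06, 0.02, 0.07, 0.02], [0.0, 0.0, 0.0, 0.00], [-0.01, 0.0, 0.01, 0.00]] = v @ [[-0.18, 0.05, 0.19, 0.05],[-0.00, -0.00, -0.0, -0.00]]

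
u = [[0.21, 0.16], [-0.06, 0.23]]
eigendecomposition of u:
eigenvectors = [[(0.85+0j),0.85-0.00j], [(0.05+0.52j),0.05-0.52j]]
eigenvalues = [(0.22+0.1j), (0.22-0.1j)]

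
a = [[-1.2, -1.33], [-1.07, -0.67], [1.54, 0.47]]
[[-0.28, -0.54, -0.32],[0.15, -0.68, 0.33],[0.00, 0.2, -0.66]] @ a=[[0.42,0.58], [1.06,0.41], [-1.23,-0.44]]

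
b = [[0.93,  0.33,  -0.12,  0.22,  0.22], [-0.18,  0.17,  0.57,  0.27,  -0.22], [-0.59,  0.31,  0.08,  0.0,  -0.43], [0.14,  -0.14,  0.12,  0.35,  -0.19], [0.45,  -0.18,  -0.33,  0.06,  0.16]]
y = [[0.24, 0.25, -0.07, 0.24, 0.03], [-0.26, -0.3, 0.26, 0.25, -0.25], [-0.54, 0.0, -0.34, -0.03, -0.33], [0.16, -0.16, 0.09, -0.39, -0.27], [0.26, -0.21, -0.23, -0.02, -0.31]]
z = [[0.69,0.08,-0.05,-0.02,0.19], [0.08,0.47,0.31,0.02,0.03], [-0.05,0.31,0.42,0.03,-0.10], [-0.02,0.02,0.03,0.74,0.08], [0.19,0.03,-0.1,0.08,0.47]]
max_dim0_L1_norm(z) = 1.03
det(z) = 0.02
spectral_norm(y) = 0.80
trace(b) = 1.69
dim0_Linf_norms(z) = [0.69, 0.47, 0.42, 0.74, 0.47]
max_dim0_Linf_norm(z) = 0.74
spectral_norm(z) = 0.83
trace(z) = 2.79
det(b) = -0.00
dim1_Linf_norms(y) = [0.25, 0.3, 0.54, 0.39, 0.31]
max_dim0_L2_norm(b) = 1.21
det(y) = -0.02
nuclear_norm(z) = 2.79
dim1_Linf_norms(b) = [0.93, 0.57, 0.59, 0.35, 0.45]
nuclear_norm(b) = 2.97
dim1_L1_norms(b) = [1.82, 1.41, 1.41, 0.94, 1.18]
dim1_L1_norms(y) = [0.83, 1.32, 1.24, 1.07, 1.03]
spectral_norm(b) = 1.36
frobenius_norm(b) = 1.68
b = z + y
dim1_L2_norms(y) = [0.43, 0.59, 0.72, 0.53, 0.51]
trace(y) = -1.10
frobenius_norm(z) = 1.40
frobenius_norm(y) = 1.26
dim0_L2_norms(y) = [0.71, 0.47, 0.5, 0.52, 0.58]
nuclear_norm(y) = 2.62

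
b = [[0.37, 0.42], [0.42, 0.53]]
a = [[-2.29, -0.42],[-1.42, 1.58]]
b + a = [[-1.92, 0.00], [-1.0, 2.11]]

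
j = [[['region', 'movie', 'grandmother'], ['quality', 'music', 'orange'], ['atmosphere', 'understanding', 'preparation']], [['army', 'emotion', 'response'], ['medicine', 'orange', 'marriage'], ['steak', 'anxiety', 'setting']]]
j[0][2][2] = 'preparation'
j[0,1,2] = 'orange'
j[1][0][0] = 'army'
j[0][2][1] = 'understanding'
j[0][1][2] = 'orange'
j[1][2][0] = 'steak'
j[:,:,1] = [['movie', 'music', 'understanding'], ['emotion', 'orange', 'anxiety']]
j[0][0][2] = 'grandmother'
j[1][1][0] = 'medicine'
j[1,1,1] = 'orange'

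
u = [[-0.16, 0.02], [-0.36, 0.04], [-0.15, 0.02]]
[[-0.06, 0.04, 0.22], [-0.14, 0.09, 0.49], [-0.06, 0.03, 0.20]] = u@ [[0.50,-0.36,-1.33], [0.91,-0.99,0.18]]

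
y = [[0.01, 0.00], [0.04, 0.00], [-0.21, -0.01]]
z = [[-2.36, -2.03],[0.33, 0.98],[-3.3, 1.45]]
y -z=[[2.37, 2.03],[-0.29, -0.98],[3.09, -1.46]]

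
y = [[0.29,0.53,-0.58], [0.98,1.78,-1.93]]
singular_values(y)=[2.92, 0.0]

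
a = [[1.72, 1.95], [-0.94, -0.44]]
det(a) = 1.08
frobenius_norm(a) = 2.80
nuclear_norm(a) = 3.16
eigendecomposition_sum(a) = [[0.86-0.02j, (0.98-0.76j)], [-0.47+0.37j, (-0.22+0.83j)]] + [[0.86+0.02j, (0.98+0.76j)], [(-0.47-0.37j), -0.22-0.83j]]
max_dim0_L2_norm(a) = 2.0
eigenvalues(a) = [(0.64+0.82j), (0.64-0.82j)]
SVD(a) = [[-0.94, 0.35], [0.35, 0.94]] @ diag([2.7726229062516885, 0.3881523151141082]) @ [[-0.70, -0.71], [-0.71, 0.70]]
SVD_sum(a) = [[1.82,1.85], [-0.68,-0.69]] + [[-0.1, 0.1],[-0.26, 0.25]]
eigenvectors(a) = [[(0.82+0j), 0.82-0.00j], [(-0.45+0.34j), (-0.45-0.34j)]]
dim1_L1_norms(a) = [3.67, 1.38]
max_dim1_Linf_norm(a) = 1.95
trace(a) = 1.28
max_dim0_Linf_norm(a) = 1.95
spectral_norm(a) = 2.77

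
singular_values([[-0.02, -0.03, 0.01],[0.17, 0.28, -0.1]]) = [0.34, 0.0]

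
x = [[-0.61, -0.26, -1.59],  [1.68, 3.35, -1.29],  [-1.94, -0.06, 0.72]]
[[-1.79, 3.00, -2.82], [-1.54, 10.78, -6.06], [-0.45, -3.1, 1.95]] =x@[[0.6,0.63,-0.23], [-0.39,1.96,-0.92], [0.96,-2.45,2.01]]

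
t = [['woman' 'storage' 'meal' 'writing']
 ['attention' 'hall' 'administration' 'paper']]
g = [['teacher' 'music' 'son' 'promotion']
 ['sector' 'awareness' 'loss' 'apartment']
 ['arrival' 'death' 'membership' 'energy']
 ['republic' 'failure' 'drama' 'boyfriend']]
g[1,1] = 'awareness'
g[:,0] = ['teacher', 'sector', 'arrival', 'republic']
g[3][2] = 'drama'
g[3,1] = 'failure'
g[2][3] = 'energy'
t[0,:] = ['woman', 'storage', 'meal', 'writing']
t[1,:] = ['attention', 'hall', 'administration', 'paper']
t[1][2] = 'administration'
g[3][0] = 'republic'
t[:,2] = ['meal', 'administration']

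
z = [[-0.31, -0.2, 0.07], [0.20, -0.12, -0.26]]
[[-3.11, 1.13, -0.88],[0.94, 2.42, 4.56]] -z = [[-2.80, 1.33, -0.95], [0.74, 2.54, 4.82]]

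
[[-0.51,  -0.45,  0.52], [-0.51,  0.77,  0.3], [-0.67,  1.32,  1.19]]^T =[[-0.51, -0.51, -0.67],[-0.45, 0.77, 1.32],[0.52, 0.3, 1.19]]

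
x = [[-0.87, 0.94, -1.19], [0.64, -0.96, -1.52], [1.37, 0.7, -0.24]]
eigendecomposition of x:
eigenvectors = [[(0.59+0j), (-0.07-0.53j), -0.07+0.53j], [-0.79+0.00j, 0.06-0.54j, (0.06+0.54j)], [(-0.17+0j), (-0.65+0j), -0.65-0.00j]]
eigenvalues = [(-1.77+0j), (-0.15+1.68j), (-0.15-1.68j)]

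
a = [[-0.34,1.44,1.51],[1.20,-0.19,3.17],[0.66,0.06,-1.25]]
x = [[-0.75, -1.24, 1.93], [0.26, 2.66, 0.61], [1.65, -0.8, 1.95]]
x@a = [[0.04, -0.73, -7.48], [3.51, -0.09, 8.06], [-0.23, 2.64, -2.48]]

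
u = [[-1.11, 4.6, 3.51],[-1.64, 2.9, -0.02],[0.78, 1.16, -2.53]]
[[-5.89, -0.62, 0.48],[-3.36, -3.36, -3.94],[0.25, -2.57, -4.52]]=u@[[0.48, 0.85, 0.74], [-0.89, -0.67, -0.93], [-0.36, 0.97, 1.59]]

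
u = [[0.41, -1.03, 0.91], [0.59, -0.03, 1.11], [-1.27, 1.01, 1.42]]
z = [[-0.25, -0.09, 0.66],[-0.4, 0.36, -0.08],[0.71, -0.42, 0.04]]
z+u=[[0.16, -1.12, 1.57], [0.19, 0.33, 1.03], [-0.56, 0.59, 1.46]]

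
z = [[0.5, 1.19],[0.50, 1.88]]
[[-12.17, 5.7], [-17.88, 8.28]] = z@[[-4.66, 2.49], [-8.27, 3.74]]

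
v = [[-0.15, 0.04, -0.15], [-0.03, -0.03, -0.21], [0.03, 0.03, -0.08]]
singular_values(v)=[0.29, 0.12, 0.05]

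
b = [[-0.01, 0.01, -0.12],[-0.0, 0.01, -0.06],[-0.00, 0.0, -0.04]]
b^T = [[-0.01, -0.00, -0.00],  [0.01, 0.01, 0.00],  [-0.12, -0.06, -0.04]]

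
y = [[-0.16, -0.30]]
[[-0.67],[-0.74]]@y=[[0.11, 0.20], [0.12, 0.22]]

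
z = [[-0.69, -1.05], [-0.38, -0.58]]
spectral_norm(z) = 1.44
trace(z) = -1.27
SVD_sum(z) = [[-0.69, -1.05], [-0.38, -0.58]] + [[-0.0, 0.0], [0.0, -0.00]]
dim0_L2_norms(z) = [0.79, 1.2]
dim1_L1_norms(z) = [1.74, 0.96]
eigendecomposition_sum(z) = [[-0.69,  -1.05],[-0.38,  -0.58]] + [[-0.0, 0.0],[0.00, -0.00]]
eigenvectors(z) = [[-0.88, 0.84], [-0.48, -0.55]]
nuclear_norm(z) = 1.44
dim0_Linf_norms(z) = [0.69, 1.05]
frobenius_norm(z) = 1.44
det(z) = 0.00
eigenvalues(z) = [-1.27, -0.0]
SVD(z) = [[-0.88, -0.48], [-0.48, 0.88]] @ diag([1.4350607306894638, 0.0008362015448805327]) @ [[0.55, 0.84], [0.84, -0.55]]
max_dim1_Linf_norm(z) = 1.05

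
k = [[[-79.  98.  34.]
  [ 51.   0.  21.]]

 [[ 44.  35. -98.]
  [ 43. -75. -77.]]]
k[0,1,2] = 21.0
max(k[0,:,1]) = 98.0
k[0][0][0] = -79.0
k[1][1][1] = -75.0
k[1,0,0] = 44.0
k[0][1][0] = 51.0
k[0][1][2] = 21.0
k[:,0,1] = [98.0, 35.0]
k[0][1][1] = 0.0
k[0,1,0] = 51.0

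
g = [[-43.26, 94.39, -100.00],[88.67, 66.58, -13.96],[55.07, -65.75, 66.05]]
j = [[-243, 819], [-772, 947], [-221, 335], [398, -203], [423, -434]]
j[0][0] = -243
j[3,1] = -203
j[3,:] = [398, -203]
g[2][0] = 55.07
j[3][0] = 398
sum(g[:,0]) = 100.48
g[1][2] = -13.96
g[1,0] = 88.67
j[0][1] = 819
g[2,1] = -65.75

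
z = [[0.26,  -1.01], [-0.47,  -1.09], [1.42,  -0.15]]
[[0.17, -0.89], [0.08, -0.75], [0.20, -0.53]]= z @ [[0.13, -0.29], [-0.13, 0.81]]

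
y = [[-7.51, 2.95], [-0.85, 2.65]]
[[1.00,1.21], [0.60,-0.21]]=y @ [[-0.05, -0.22], [0.21, -0.15]]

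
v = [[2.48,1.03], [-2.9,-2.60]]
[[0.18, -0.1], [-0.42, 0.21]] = v @ [[0.01, -0.01], [0.15, -0.07]]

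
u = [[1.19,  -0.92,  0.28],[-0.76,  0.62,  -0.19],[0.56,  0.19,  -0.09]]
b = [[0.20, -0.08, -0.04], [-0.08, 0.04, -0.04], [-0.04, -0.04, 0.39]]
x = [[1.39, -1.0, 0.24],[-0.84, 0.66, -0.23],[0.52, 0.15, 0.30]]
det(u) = -0.00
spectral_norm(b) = 0.40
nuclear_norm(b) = 0.63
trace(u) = 1.72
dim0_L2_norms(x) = [1.71, 1.21, 0.45]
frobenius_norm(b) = 0.46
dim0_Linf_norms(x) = [1.39, 1.0, 0.3]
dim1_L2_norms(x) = [1.73, 1.09, 0.62]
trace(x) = 2.35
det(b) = -0.00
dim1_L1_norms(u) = [2.39, 1.57, 0.84]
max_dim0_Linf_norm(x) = 1.39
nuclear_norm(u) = 2.36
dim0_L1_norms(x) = [2.75, 1.81, 0.77]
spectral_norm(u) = 1.85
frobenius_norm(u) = 1.92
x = b + u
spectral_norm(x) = 2.08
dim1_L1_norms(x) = [2.63, 1.73, 0.97]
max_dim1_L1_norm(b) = 0.47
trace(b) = 0.63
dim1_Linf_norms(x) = [1.39, 0.84, 0.52]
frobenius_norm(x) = 2.14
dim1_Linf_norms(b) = [0.2, 0.08, 0.39]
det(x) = 0.08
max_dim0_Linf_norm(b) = 0.39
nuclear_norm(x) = 2.64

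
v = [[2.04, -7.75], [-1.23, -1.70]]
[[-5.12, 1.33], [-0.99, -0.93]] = v@[[-0.08, 0.73], [0.64, 0.02]]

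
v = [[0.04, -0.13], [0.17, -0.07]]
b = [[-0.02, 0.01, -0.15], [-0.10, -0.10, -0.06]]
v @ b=[[0.01,0.01,0.0], [0.00,0.01,-0.02]]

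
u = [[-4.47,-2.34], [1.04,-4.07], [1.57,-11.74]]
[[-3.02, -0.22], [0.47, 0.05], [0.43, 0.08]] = u @ [[0.65,0.05],[0.05,0.0]]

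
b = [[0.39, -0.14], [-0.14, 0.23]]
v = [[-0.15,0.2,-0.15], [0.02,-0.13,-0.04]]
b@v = [[-0.06, 0.10, -0.05], [0.03, -0.06, 0.01]]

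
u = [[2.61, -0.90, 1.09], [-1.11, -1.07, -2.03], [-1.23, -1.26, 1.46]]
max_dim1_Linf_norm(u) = 2.61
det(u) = -14.37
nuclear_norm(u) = 7.57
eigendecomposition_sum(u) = [[(-0.06+0j), (-0.16+0j), -0.08+0.00j], [-0.60+0.00j, (-1.63+0j), (-0.77+0j)], [-0.24+0.00j, (-0.65+0j), (-0.31+0j)]] + [[1.34+0.16j, (-0.37+0.63j), (0.58-1.62j)], [(-0.26-0.45j), (0.28-0.03j), -0.63+0.19j], [(-0.5+0.82j), (-0.3-0.42j), 0.88+0.85j]] + [[1.34-0.16j, (-0.37-0.63j), 0.58+1.62j],[-0.26+0.45j, 0.28+0.03j, (-0.63-0.19j)],[(-0.5-0.82j), (-0.3+0.42j), (0.88-0.85j)]]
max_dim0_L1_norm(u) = 4.95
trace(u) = 3.00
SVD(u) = [[-0.8, -0.12, 0.59],[0.60, -0.21, 0.77],[0.03, 0.97, 0.24]] @ diag([3.4593677863575616, 2.311993289335811, 1.7965693832351017]) @ [[-0.81, 0.01, -0.59], [-0.55, -0.39, 0.74], [0.22, -0.92, -0.32]]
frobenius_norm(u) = 4.53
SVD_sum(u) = [[2.23, -0.02, 1.63], [-1.68, 0.02, -1.23], [-0.10, 0.00, -0.07]] + [[0.15, 0.10, -0.20], [0.27, 0.19, -0.36], [-1.23, -0.86, 1.67]] + [[0.24, -0.98, -0.34],[0.31, -1.28, -0.44],[0.10, -0.4, -0.14]]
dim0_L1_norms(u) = [4.95, 3.23, 4.58]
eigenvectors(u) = [[0.09+0.00j, (0.78+0j), (0.78-0j)], [(0.92+0j), (-0.18-0.24j), -0.18+0.24j], [(0.37+0j), (-0.23+0.5j), (-0.23-0.5j)]]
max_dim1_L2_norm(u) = 2.97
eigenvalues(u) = [(-1.99+0j), (2.5+0.98j), (2.5-0.98j)]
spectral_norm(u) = 3.46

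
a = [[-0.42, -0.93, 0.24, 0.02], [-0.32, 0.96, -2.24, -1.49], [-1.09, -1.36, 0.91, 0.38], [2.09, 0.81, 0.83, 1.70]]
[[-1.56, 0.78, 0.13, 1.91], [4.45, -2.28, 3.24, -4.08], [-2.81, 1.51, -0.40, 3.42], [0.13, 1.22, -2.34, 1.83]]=a @ [[-0.48,-0.05,-0.55,-0.32], [1.42,-0.83,-0.32,-2.1], [-1.93,-0.17,-1.69,-1.0], [0.93,1.26,0.28,2.96]]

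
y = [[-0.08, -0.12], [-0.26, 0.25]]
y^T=[[-0.08, -0.26], [-0.12, 0.25]]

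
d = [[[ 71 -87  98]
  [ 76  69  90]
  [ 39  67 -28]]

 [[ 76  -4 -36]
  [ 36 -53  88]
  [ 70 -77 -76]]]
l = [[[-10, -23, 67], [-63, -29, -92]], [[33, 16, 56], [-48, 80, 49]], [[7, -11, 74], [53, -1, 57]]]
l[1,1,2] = 49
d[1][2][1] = -77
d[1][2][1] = -77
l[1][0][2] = 56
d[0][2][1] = 67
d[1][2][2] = -76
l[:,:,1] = [[-23, -29], [16, 80], [-11, -1]]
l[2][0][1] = -11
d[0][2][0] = 39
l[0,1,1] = -29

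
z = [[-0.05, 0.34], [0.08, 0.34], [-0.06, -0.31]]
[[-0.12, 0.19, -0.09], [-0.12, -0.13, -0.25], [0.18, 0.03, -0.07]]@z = [[0.03, 0.05], [0.01, -0.01], [-0.00, 0.09]]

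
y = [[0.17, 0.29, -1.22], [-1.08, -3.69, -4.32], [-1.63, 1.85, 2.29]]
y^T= [[0.17, -1.08, -1.63], [0.29, -3.69, 1.85], [-1.22, -4.32, 2.29]]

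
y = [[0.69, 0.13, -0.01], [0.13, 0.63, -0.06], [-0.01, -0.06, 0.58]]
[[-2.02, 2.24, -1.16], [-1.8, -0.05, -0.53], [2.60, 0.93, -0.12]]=y @ [[-2.50, 3.38, -1.59], [-1.94, -0.62, -0.54], [4.24, 1.59, -0.29]]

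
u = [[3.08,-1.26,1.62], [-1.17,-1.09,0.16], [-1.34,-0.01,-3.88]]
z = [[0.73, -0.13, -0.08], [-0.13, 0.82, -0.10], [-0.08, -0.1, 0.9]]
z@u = [[2.51,-0.78,1.47],[-1.23,-0.73,0.31],[-1.34,0.20,-3.64]]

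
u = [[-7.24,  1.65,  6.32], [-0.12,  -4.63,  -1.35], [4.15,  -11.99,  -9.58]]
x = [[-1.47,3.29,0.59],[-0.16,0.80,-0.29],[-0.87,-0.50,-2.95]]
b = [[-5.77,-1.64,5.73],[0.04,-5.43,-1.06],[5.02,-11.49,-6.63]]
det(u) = -84.55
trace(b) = -17.83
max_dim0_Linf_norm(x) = 3.29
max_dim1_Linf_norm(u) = 11.99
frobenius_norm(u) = 19.26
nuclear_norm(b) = 23.54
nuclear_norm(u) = 25.49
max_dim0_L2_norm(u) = 12.96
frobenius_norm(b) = 17.34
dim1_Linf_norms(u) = [7.24, 4.63, 11.99]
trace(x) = -3.62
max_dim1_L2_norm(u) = 15.9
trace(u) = -21.45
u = b + x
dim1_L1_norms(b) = [13.14, 6.53, 23.14]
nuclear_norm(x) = 7.13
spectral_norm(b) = 15.42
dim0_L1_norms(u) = [11.51, 18.27, 17.25]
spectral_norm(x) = 3.83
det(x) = 3.42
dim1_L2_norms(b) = [8.3, 5.53, 14.18]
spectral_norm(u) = 18.02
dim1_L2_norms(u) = [9.75, 4.82, 15.9]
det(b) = 24.40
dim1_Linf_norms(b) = [5.77, 5.43, 11.49]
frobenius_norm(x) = 4.88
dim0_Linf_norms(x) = [1.47, 3.29, 2.95]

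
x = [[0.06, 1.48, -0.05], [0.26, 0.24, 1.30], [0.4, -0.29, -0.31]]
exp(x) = [[1.40, 1.79, 0.93], [0.58, 1.44, 1.31], [0.33, 0.01, 0.68]]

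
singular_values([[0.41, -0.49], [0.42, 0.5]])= [0.7, 0.59]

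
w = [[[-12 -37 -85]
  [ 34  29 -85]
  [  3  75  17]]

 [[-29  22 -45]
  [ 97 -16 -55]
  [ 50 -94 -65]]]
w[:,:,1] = [[-37, 29, 75], [22, -16, -94]]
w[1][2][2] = -65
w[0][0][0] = -12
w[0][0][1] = -37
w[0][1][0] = 34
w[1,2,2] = -65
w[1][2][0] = 50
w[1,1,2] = -55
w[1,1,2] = -55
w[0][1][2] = -85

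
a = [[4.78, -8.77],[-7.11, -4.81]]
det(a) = -85.346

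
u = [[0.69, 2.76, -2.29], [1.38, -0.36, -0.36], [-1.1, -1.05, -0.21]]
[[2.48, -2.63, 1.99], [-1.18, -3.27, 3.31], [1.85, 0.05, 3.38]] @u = [[-4.11, 5.7, -5.15], [-8.97, -5.56, 3.18], [-2.37, 1.54, -4.96]]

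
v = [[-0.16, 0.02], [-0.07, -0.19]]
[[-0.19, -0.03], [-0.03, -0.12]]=v@ [[1.16, 0.26],[-0.26, 0.55]]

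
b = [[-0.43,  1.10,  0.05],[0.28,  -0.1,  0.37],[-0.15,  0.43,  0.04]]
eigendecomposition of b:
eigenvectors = [[0.85,  -0.79,  0.74], [-0.42,  -0.33,  0.59], [0.31,  0.51,  0.33]]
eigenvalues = [-0.95, -0.0, 0.46]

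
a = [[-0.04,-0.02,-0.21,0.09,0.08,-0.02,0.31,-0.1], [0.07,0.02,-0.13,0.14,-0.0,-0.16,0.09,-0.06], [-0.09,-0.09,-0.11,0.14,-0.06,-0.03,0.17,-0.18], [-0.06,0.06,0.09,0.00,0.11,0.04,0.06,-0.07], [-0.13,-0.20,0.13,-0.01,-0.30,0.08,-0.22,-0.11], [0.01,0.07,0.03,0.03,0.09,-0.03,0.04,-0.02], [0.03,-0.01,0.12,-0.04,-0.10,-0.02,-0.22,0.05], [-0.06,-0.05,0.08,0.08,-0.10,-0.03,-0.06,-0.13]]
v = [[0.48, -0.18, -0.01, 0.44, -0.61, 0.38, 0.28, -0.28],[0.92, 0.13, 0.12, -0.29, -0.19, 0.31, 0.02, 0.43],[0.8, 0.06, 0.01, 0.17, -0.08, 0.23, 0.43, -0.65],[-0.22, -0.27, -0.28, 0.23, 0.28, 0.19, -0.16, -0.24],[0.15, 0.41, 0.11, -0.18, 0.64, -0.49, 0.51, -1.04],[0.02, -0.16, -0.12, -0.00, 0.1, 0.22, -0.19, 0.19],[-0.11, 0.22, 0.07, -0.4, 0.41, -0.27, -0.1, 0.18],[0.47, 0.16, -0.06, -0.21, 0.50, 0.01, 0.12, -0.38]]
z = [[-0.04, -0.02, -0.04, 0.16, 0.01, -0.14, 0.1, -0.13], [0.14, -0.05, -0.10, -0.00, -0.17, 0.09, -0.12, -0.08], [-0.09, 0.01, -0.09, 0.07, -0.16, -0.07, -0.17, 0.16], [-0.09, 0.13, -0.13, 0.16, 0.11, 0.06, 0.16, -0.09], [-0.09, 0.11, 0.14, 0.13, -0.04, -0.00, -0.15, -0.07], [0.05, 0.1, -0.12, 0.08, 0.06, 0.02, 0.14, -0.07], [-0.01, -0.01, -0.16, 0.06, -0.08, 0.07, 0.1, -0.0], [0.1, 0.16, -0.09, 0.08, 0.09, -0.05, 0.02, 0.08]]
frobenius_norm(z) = 0.81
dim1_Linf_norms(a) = [0.31, 0.16, 0.18, 0.11, 0.3, 0.09, 0.22, 0.13]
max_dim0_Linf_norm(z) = 0.17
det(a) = -0.00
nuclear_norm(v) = 5.36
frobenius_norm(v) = 2.79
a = v @ z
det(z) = -0.00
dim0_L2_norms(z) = [0.24, 0.26, 0.32, 0.3, 0.29, 0.21, 0.36, 0.27]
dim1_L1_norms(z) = [0.64, 0.75, 0.82, 0.93, 0.73, 0.64, 0.49, 0.67]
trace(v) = 1.23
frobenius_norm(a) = 0.88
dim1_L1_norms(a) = [0.87, 0.67, 0.87, 0.49, 1.18, 0.32, 0.59, 0.59]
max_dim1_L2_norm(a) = 0.48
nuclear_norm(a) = 1.62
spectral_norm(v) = 1.82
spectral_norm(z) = 0.50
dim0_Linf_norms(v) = [0.92, 0.41, 0.28, 0.44, 0.64, 0.49, 0.51, 1.04]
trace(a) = -0.81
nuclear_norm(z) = 1.95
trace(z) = 0.14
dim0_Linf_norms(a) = [0.13, 0.2, 0.21, 0.14, 0.3, 0.16, 0.31, 0.18]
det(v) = -0.00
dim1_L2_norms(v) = [1.06, 1.13, 1.16, 0.67, 1.49, 0.41, 0.71, 0.84]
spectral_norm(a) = 0.67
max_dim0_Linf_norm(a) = 0.31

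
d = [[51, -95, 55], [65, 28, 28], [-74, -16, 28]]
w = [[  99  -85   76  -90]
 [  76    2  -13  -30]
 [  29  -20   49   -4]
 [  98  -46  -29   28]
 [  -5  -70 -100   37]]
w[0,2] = 76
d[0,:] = [51, -95, 55]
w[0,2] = 76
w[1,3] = -30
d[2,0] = -74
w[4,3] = 37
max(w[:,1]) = 2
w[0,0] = 99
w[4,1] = -70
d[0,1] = -95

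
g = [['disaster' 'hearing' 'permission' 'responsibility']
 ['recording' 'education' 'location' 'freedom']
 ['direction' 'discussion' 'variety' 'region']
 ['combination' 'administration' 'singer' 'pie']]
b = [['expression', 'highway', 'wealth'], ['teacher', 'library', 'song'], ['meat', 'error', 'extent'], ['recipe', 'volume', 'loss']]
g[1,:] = ['recording', 'education', 'location', 'freedom']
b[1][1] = 'library'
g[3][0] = 'combination'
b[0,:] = ['expression', 'highway', 'wealth']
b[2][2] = 'extent'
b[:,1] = ['highway', 'library', 'error', 'volume']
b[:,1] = ['highway', 'library', 'error', 'volume']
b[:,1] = ['highway', 'library', 'error', 'volume']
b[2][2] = 'extent'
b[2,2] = 'extent'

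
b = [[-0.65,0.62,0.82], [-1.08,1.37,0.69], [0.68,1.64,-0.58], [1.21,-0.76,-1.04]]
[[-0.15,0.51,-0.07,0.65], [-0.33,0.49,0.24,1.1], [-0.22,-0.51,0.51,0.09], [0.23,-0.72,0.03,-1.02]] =b@ [[0.1, -0.19, -0.17, -0.54], [-0.17, -0.05, 0.24, 0.32], [0.02, 0.51, -0.40, 0.12]]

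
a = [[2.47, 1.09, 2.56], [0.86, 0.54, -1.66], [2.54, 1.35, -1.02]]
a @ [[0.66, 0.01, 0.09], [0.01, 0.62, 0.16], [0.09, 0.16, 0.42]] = [[1.87, 1.11, 1.47], [0.42, 0.08, -0.53], [1.6, 0.70, 0.02]]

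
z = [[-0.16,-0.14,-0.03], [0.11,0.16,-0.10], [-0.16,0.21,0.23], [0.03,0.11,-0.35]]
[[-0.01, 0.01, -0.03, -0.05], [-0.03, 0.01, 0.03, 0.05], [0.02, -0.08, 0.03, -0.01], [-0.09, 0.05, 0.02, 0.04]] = z @ [[0.11, 0.08, 0.03, 0.18], [-0.09, -0.13, 0.18, 0.16], [0.25, -0.17, 0.00, -0.05]]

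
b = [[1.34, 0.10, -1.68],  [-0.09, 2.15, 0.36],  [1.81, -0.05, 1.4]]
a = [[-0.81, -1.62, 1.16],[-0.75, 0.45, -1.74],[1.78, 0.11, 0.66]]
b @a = [[-4.15, -2.31, 0.27], [-0.90, 1.15, -3.61], [1.06, -2.8, 3.11]]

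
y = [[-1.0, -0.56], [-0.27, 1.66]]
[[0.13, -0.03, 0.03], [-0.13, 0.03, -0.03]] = y @[[-0.08, 0.02, -0.02], [-0.09, 0.02, -0.02]]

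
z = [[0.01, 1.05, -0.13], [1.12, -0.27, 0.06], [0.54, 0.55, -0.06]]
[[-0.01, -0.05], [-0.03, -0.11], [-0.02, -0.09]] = z @ [[-0.03, -0.11], [-0.01, -0.05], [-0.01, -0.03]]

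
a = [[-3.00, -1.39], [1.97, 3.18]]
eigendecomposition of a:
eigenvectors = [[-0.95, 0.24], [0.33, -0.97]]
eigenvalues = [-2.52, 2.7]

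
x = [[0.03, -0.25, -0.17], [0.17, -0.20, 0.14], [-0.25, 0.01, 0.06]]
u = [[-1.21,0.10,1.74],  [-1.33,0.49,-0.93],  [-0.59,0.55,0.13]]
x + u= [[-1.18, -0.15, 1.57], [-1.16, 0.29, -0.79], [-0.84, 0.56, 0.19]]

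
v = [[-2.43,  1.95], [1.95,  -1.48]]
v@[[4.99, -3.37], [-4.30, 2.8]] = [[-20.51, 13.65], [16.09, -10.72]]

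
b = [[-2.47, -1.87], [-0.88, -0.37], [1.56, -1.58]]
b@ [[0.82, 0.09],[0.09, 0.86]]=[[-2.19, -1.83], [-0.75, -0.40], [1.14, -1.22]]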